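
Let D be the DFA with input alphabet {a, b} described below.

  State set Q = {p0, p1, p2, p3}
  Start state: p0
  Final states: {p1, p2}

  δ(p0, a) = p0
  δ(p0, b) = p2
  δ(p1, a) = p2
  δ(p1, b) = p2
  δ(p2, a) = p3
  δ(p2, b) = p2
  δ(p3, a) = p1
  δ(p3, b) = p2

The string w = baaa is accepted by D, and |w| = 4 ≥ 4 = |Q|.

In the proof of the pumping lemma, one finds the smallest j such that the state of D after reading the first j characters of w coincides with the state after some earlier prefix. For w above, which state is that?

p2

Run of D on w = b a a a:
  step 0: p0  (start)
  step 1: p2  (read b: p0→p2)
  step 2: p3  (read a: p2→p3)
  step 3: p1  (read a: p3→p1)
  step 4: p2  (read a: p1→p2)   ← first repeat (p2 seen earlier)

The earliest repeat is at step j = 4: D is in p2, which it already visited at step i = 1.
With |Q| = 4, pigeonhole forces a state repeat no later than step 4; the substring read between the first and second visits to that state can be pumped.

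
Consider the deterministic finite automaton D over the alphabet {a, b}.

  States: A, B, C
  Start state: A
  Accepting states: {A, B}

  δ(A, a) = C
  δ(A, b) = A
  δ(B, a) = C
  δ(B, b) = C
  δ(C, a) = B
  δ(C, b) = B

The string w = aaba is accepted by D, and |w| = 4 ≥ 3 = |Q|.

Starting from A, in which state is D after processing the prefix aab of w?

C

Run of D on the first 3 characters of w = a a b:
  step 0: A  (start)
  step 1: C  (read a: A→C)
  step 2: B  (read a: C→B)
  step 3: C  (read b: B→C)

After reading 3 characters, D is in state C.
(This kind of state-tracing is the core of the pumping-lemma construction: with 3 states, pigeonhole forces a repeat within the first 3 steps.)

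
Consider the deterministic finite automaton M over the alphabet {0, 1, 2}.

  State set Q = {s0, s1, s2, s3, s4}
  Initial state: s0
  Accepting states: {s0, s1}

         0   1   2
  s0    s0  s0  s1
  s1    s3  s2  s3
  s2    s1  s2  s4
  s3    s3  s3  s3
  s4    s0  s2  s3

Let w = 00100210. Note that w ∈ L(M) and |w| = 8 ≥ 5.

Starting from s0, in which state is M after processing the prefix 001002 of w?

Run of M on the first 6 characters of w = 0 0 1 0 0 2:
  step 0: s0  (start)
  step 1: s0  (read 0: s0→s0)
  step 2: s0  (read 0: s0→s0)
  step 3: s0  (read 1: s0→s0)
  step 4: s0  (read 0: s0→s0)
  step 5: s0  (read 0: s0→s0)
  step 6: s1  (read 2: s0→s1)

After reading 6 characters, M is in state s1.

s1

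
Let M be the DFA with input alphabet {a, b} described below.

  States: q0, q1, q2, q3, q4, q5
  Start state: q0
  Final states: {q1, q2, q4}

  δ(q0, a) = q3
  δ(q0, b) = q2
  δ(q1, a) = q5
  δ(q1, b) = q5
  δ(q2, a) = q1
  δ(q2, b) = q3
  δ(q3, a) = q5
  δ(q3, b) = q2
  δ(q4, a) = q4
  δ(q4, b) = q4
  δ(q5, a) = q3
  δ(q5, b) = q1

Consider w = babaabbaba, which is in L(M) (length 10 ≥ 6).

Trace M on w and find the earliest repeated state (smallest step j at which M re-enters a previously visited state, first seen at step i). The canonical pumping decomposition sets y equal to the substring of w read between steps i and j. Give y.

aa

Run of M on w = b a b a a b b a b a:
  step 0: q0  (start)
  step 1: q2  (read b: q0→q2)
  step 2: q1  (read a: q2→q1)
  step 3: q5  (read b: q1→q5)
  step 4: q3  (read a: q5→q3)
  step 5: q5  (read a: q3→q5)   ← first repeat (q5 seen earlier)
  step 6: q1  (read b: q5→q1)
  step 7: q5  (read b: q1→q5)
  step 8: q3  (read a: q5→q3)
  step 9: q2  (read b: q3→q2)
  step 10: q1  (read a: q2→q1)

So i = 3, j = 5, giving x = w[0:3] = bab, y = w[3:5] = aa, z = w[5:10] = bbaba.
Check: |xy| = 5 ≤ 6 and |y| = 2 ≥ 1. Reading y takes M from q5 back to q5, so every xyⁱz is accepted.
With |Q| = 6, pigeonhole forces a state repeat no later than step 6; the substring read between the first and second visits to that state can be pumped.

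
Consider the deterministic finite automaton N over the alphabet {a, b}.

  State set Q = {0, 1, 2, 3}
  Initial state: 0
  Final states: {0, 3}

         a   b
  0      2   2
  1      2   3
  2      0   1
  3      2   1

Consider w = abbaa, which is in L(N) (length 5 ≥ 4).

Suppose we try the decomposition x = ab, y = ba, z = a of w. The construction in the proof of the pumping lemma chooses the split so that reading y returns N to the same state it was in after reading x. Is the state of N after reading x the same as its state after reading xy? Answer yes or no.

no

State sequence: 0 -a-> 2 -b-> 1 -b-> 3 -a-> 2

After x (step 2): 1. After xy (step 4): 2.
They differ (1 ≠ 2), so y is not a cycle from the state after x; this split is not the one the pumping-lemma construction produces, and pumping y need not keep the string in L(N).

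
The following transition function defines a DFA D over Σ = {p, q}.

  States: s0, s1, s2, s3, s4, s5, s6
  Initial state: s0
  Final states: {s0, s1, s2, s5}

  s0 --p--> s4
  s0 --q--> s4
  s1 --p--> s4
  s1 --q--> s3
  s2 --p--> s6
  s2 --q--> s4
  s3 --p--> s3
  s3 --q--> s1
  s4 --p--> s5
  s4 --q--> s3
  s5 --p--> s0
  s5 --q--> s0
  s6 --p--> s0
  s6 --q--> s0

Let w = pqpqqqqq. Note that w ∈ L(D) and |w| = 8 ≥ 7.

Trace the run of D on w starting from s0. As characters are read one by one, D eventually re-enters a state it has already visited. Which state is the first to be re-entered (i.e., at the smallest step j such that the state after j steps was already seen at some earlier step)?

s3

Run of D on w = p q p q q q q q:
  step 0: s0  (start)
  step 1: s4  (read p: s0→s4)
  step 2: s3  (read q: s4→s3)
  step 3: s3  (read p: s3→s3)   ← first repeat (s3 seen earlier)
  step 4: s1  (read q: s3→s1)
  step 5: s3  (read q: s1→s3)
  step 6: s1  (read q: s3→s1)
  step 7: s3  (read q: s1→s3)
  step 8: s1  (read q: s3→s1)

The earliest repeat is at step j = 3: D is in s3, which it already visited at step i = 2.
Since D has 7 states, any run of length ≥ 7 visits 7+1 states, so by pigeonhole some state repeats within the first 7 steps — that repeat gives the pumpable loop.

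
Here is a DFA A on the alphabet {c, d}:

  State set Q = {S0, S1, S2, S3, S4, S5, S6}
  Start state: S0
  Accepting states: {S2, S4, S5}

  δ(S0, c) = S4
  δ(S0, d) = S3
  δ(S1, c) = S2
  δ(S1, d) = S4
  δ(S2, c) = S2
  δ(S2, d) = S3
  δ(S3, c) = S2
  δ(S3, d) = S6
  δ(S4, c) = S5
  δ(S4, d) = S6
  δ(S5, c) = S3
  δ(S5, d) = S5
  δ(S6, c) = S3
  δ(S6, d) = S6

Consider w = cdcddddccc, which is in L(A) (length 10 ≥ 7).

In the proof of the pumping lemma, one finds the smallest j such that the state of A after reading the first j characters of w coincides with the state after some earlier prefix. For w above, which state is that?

S6

State sequence: S0 -c-> S4 -d-> S6 -c-> S3 -d-> S6 -d-> S6 -d-> S6 -d-> S6 -c-> S3 -c-> S2 -c-> S2
First repeat at step 4: S6 was already visited.

The earliest repeat is at step j = 4: A is in S6, which it already visited at step i = 2.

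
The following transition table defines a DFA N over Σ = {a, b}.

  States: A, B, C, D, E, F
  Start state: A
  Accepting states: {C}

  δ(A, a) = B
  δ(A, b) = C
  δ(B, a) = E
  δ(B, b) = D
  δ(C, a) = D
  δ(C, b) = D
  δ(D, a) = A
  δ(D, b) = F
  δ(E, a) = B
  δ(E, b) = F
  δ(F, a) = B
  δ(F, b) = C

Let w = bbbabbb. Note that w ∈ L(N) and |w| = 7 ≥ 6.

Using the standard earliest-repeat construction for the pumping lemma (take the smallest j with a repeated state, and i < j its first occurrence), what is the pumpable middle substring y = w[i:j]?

Run of N on w = b b b a b b b:
  step 0: A  (start)
  step 1: C  (read b: A→C)
  step 2: D  (read b: C→D)
  step 3: F  (read b: D→F)
  step 4: B  (read a: F→B)
  step 5: D  (read b: B→D)   ← first repeat (D seen earlier)
  step 6: F  (read b: D→F)
  step 7: C  (read b: F→C)

So i = 2, j = 5, giving x = w[0:2] = bb, y = w[2:5] = bab, z = w[5:7] = bb.
Check: |xy| = 5 ≤ 6 and |y| = 3 ≥ 1. Reading y takes N from D back to D, so every xyⁱz is accepted.
With |Q| = 6, pigeonhole forces a state repeat no later than step 6; the substring read between the first and second visits to that state can be pumped.

bab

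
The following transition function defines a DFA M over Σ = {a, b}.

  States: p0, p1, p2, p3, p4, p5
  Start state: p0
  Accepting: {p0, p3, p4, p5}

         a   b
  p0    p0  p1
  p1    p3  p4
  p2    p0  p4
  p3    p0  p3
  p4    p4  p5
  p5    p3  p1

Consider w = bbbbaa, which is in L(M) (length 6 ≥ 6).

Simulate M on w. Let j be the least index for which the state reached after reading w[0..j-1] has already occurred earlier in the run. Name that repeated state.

State sequence: p0 -b-> p1 -b-> p4 -b-> p5 -b-> p1 -a-> p3 -a-> p0
First repeat at step 4: p1 was already visited.

The earliest repeat is at step j = 4: M is in p1, which it already visited at step i = 1.
Pumping length from the standard proof: p = 6 (the number of states). The repeated state found above gives |xy| = j ≤ 6 and |y| = j − i ≥ 1.

p1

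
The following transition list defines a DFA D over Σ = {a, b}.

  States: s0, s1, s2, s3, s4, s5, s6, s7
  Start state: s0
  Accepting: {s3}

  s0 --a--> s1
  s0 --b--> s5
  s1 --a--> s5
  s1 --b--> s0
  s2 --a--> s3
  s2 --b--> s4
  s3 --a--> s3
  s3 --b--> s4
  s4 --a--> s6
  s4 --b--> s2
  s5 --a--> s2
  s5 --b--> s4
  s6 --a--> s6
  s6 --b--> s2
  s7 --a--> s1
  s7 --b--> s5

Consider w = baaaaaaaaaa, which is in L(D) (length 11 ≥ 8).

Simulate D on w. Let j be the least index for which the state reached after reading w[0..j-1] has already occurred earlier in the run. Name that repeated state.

Run of D on w = b a a a a a a a a a a:
  step 0: s0  (start)
  step 1: s5  (read b: s0→s5)
  step 2: s2  (read a: s5→s2)
  step 3: s3  (read a: s2→s3)
  step 4: s3  (read a: s3→s3)   ← first repeat (s3 seen earlier)
  step 5: s3  (read a: s3→s3)
  step 6: s3  (read a: s3→s3)
  step 7: s3  (read a: s3→s3)
  step 8: s3  (read a: s3→s3)
  step 9: s3  (read a: s3→s3)
  step 10: s3  (read a: s3→s3)
  step 11: s3  (read a: s3→s3)

The earliest repeat is at step j = 4: D is in s3, which it already visited at step i = 3.

s3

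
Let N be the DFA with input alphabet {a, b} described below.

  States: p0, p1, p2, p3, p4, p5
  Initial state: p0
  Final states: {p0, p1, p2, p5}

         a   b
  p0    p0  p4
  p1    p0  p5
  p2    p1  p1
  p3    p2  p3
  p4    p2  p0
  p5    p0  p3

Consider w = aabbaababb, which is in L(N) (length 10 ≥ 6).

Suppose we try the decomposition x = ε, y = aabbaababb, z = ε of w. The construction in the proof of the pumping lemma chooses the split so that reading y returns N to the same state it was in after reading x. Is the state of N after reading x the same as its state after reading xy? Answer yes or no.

Run of N on the first 10 characters of w = a a b b a a b a b b:
  step 0: p0  (start)
  step 1: p0  (read a: p0→p0)
  step 2: p0  (read a: p0→p0)
  step 3: p4  (read b: p0→p4)
  step 4: p0  (read b: p4→p0)
  step 5: p0  (read a: p0→p0)
  step 6: p0  (read a: p0→p0)
  step 7: p4  (read b: p0→p4)
  step 8: p2  (read a: p4→p2)
  step 9: p1  (read b: p2→p1)
  step 10: p5  (read b: p1→p5)

After x (step 0): p0. After xy (step 10): p5.
They differ (p0 ≠ p5), so y is not a cycle from the state after x; this split is not the one the pumping-lemma construction produces, and pumping y need not keep the string in L(N).

no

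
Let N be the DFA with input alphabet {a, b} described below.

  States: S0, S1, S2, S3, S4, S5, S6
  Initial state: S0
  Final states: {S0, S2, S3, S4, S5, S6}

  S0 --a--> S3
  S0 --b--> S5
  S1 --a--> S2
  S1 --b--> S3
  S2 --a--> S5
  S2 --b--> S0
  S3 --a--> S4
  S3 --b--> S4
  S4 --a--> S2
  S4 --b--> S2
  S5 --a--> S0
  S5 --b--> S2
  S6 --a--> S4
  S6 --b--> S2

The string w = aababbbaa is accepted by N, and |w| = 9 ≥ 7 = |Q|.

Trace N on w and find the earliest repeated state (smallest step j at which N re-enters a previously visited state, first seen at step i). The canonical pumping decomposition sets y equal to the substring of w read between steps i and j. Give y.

Run of N on w = a a b a b b b a a:
  step 0: S0  (start)
  step 1: S3  (read a: S0→S3)
  step 2: S4  (read a: S3→S4)
  step 3: S2  (read b: S4→S2)
  step 4: S5  (read a: S2→S5)
  step 5: S2  (read b: S5→S2)   ← first repeat (S2 seen earlier)
  step 6: S0  (read b: S2→S0)
  step 7: S5  (read b: S0→S5)
  step 8: S0  (read a: S5→S0)
  step 9: S3  (read a: S0→S3)

So i = 3, j = 5, giving x = w[0:3] = aab, y = w[3:5] = ab, z = w[5:9] = bbaa.
Check: |xy| = 5 ≤ 7 and |y| = 2 ≥ 1. Reading y takes N from S2 back to S2, so every xyⁱz is accepted.

ab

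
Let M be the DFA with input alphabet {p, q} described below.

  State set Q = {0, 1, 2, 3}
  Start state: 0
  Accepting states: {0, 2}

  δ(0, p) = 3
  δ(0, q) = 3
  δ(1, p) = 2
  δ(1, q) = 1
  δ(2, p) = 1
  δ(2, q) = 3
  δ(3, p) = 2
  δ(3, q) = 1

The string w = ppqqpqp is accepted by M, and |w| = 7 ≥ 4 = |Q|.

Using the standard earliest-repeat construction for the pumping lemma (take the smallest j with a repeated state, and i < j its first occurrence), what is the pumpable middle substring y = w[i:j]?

pq

State sequence: 0 -p-> 3 -p-> 2 -q-> 3 -q-> 1 -p-> 2 -q-> 3 -p-> 2
First repeat at step 3: 3 was already visited.

So i = 1, j = 3, giving x = w[0:1] = p, y = w[1:3] = pq, z = w[3:7] = qpqp.
Check: |xy| = 3 ≤ 4 and |y| = 2 ≥ 1. Reading y takes M from 3 back to 3, so every xyⁱz is accepted.
The DFA has 4 states, so the proof of the pumping lemma guarantees a repeated state among the first 4+1 visited; the segment between the two visits is the pumpable y.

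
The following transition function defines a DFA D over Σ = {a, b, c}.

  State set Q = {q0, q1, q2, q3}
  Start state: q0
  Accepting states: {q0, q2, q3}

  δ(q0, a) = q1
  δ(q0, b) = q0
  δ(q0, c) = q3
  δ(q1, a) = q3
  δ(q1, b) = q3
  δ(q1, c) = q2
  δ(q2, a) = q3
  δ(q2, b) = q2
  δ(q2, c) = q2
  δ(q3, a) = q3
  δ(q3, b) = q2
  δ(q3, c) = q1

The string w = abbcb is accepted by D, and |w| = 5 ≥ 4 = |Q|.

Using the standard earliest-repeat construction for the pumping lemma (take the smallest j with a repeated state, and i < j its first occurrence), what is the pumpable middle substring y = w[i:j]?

c

Run of D on w = a b b c b:
  step 0: q0  (start)
  step 1: q1  (read a: q0→q1)
  step 2: q3  (read b: q1→q3)
  step 3: q2  (read b: q3→q2)
  step 4: q2  (read c: q2→q2)   ← first repeat (q2 seen earlier)
  step 5: q2  (read b: q2→q2)

So i = 3, j = 4, giving x = w[0:3] = abb, y = w[3:4] = c, z = w[4:5] = b.
Check: |xy| = 4 ≤ 4 and |y| = 1 ≥ 1. Reading y takes D from q2 back to q2, so every xyⁱz is accepted.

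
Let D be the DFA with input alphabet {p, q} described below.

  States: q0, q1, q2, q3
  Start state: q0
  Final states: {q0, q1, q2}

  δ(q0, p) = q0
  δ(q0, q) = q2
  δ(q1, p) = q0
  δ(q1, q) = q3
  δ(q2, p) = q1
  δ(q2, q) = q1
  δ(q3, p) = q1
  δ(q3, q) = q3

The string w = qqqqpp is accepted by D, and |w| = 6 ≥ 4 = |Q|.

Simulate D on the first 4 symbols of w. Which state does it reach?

q3

State sequence: q0 -q-> q2 -q-> q1 -q-> q3 -q-> q3

After reading 4 characters, D is in state q3.
(This kind of state-tracing is the core of the pumping-lemma construction: with 4 states, pigeonhole forces a repeat within the first 4 steps.)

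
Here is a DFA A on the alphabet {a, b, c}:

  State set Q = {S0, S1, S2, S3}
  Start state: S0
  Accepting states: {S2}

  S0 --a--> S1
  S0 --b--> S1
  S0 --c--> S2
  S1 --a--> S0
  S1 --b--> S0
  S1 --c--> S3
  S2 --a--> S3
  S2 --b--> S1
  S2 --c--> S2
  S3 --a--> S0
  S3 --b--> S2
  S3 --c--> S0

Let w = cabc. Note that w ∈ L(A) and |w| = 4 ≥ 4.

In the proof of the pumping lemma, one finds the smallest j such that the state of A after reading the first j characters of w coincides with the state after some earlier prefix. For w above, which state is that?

Run of A on w = c a b c:
  step 0: S0  (start)
  step 1: S2  (read c: S0→S2)
  step 2: S3  (read a: S2→S3)
  step 3: S2  (read b: S3→S2)   ← first repeat (S2 seen earlier)
  step 4: S2  (read c: S2→S2)

The earliest repeat is at step j = 3: A is in S2, which it already visited at step i = 1.
Since A has 4 states, any run of length ≥ 4 visits 4+1 states, so by pigeonhole some state repeats within the first 4 steps — that repeat gives the pumpable loop.

S2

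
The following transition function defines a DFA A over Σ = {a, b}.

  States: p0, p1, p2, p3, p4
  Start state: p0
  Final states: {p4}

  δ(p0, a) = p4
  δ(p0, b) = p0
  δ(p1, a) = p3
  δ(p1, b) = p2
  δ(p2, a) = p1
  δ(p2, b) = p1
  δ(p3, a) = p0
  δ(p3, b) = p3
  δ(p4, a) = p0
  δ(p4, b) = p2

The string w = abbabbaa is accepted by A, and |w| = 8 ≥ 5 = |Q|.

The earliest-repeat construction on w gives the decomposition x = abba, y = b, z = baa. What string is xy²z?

xy^2z = abba·b·b·baa = abbabbbaa.
Reading y = b takes A from p3 back to p3, so after x·y·y the machine is still in p3, and z then leads to the accepting state p4. Hence abbabbbaa ∈ L(A).

abbabbbaa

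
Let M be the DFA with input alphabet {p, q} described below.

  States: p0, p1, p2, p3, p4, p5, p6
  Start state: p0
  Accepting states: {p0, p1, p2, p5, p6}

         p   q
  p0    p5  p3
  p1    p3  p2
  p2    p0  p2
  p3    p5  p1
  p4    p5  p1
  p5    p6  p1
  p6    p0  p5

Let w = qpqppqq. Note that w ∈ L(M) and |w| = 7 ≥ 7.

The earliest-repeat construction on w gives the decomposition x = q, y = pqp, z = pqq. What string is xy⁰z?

qpqq

xy⁰z = xz = q·pqq = qpqq.
Reading y = pqp takes M from p3 back to p3, so after x the machine is still in p3, and z then leads to the accepting state p2. Hence qpqq ∈ L(M).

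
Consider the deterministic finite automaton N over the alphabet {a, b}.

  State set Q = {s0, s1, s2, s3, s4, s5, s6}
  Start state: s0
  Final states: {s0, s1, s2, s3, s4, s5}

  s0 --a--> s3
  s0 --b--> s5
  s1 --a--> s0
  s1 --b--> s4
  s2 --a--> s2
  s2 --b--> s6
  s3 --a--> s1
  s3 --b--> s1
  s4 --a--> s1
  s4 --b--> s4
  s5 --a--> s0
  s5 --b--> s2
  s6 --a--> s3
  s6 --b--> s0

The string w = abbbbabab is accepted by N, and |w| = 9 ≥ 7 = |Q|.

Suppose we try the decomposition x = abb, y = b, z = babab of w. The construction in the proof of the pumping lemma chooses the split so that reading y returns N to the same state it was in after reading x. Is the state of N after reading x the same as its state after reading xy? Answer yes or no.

State sequence: s0 -a-> s3 -b-> s1 -b-> s4 -b-> s4

After x (step 3): s4. After xy (step 4): s4.
They match, so y = b drives N around a cycle from s4 back to itself; pumping y any number of times keeps N in s4 before reading z, and xyⁱz ∈ L(N) for every i ≥ 0.

yes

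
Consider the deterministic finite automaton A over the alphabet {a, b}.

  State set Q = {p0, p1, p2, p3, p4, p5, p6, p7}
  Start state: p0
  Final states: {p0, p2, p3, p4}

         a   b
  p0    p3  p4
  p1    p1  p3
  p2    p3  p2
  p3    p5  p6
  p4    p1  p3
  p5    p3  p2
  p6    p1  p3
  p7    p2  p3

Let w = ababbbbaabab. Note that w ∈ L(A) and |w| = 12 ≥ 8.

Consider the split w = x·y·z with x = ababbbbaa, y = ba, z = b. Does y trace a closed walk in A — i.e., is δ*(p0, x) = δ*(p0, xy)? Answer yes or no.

State sequence: p0 -a-> p3 -b-> p6 -a-> p1 -b-> p3 -b-> p6 -b-> p3 -b-> p6 -a-> p1 -a-> p1 -b-> p3 -a-> p5

After x (step 9): p1. After xy (step 11): p5.
They differ (p1 ≠ p5), so y is not a cycle from the state after x; this split is not the one the pumping-lemma construction produces, and pumping y need not keep the string in L(A).

no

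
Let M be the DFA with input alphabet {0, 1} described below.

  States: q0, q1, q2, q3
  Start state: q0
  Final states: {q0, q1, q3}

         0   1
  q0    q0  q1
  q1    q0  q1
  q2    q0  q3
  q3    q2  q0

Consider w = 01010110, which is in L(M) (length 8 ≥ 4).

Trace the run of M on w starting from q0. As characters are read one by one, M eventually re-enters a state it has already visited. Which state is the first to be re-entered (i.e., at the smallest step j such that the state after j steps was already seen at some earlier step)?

q0

State sequence: q0 -0-> q0 -1-> q1 -0-> q0 -1-> q1 -0-> q0 -1-> q1 -1-> q1 -0-> q0
First repeat at step 1: q0 was already visited.

The earliest repeat is at step j = 1: M is in q0, which it already visited at step i = 0.
Since M has 4 states, any run of length ≥ 4 visits 4+1 states, so by pigeonhole some state repeats within the first 4 steps — that repeat gives the pumpable loop.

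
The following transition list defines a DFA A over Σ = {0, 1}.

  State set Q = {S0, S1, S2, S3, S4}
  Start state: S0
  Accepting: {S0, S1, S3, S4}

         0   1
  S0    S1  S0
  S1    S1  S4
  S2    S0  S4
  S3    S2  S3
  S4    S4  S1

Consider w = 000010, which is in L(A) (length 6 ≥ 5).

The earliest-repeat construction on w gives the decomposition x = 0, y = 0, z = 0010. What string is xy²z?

xy^2z = 0·0·0·0010 = 0000010.
Reading y = 0 takes A from S1 back to S1, so after x·y·y the machine is still in S1, and z then leads to the accepting state S4. Hence 0000010 ∈ L(A).

0000010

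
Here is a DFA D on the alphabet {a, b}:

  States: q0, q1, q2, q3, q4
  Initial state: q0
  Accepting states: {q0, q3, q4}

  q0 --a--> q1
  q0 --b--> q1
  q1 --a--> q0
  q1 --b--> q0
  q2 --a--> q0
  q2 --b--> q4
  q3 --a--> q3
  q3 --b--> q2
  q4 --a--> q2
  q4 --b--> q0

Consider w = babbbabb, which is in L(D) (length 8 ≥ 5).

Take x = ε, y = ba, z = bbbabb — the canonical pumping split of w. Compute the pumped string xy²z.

xy^2z = ε·ba·ba·bbbabb = bababbbabb.
Reading y = ba takes D from q0 back to q0, so after x·y·y the machine is still in q0, and z then leads to the accepting state q0. Hence bababbbabb ∈ L(D).

bababbbabb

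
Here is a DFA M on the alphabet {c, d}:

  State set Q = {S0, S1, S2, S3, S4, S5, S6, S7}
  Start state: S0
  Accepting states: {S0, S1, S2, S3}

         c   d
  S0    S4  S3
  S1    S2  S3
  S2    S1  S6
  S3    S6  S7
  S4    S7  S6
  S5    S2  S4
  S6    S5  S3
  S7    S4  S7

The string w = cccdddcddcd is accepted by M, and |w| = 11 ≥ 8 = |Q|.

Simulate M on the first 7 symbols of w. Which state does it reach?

S4

State sequence: S0 -c-> S4 -c-> S7 -c-> S4 -d-> S6 -d-> S3 -d-> S7 -c-> S4

After reading 7 characters, M is in state S4.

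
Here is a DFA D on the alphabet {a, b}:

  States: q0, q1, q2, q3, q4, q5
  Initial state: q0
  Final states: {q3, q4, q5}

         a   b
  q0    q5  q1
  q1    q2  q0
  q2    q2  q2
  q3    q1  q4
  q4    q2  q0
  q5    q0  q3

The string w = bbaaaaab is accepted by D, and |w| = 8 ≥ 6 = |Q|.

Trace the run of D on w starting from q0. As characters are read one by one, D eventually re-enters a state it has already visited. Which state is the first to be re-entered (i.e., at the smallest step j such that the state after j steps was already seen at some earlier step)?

State sequence: q0 -b-> q1 -b-> q0 -a-> q5 -a-> q0 -a-> q5 -a-> q0 -a-> q5 -b-> q3
First repeat at step 2: q0 was already visited.

The earliest repeat is at step j = 2: D is in q0, which it already visited at step i = 0.
With |Q| = 6, pigeonhole forces a state repeat no later than step 6; the substring read between the first and second visits to that state can be pumped.

q0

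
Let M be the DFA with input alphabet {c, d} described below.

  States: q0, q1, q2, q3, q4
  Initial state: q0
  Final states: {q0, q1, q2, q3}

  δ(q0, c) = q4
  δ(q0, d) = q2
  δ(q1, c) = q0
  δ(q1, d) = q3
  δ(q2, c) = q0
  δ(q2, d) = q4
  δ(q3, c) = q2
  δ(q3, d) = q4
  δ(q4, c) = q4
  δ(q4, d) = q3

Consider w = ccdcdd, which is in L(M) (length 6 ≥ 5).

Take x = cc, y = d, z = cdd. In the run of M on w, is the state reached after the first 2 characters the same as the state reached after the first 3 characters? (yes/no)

no

State sequence: q0 -c-> q4 -c-> q4 -d-> q3

After x (step 2): q4. After xy (step 3): q3.
They differ (q4 ≠ q3), so y is not a cycle from the state after x; this split is not the one the pumping-lemma construction produces, and pumping y need not keep the string in L(M).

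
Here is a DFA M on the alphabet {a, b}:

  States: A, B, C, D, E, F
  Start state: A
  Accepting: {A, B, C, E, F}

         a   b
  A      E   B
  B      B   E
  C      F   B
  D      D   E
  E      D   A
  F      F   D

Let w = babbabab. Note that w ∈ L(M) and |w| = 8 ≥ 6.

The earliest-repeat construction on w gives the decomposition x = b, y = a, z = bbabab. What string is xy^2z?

baabbabab

xy^2z = b·a·a·bbabab = baabbabab.
Reading y = a takes M from B back to B, so after x·y·y the machine is still in B, and z then leads to the accepting state A. Hence baabbabab ∈ L(M).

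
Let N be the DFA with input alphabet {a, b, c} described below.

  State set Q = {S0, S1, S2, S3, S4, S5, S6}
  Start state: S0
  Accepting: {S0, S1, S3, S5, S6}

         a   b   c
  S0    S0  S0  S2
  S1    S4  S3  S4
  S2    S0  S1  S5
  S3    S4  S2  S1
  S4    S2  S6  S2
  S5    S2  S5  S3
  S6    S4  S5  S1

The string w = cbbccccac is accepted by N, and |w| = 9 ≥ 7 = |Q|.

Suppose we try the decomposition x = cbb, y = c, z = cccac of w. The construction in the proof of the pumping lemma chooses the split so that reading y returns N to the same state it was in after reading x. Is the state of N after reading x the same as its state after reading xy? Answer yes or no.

no

State sequence: S0 -c-> S2 -b-> S1 -b-> S3 -c-> S1

After x (step 3): S3. After xy (step 4): S1.
They differ (S3 ≠ S1), so y is not a cycle from the state after x; this split is not the one the pumping-lemma construction produces, and pumping y need not keep the string in L(N).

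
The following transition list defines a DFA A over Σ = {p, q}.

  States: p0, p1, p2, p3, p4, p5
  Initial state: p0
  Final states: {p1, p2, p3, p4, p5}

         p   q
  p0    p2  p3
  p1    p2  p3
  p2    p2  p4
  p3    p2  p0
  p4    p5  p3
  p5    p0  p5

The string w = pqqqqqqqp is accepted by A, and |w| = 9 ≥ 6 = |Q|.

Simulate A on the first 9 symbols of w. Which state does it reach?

State sequence: p0 -p-> p2 -q-> p4 -q-> p3 -q-> p0 -q-> p3 -q-> p0 -q-> p3 -q-> p0 -p-> p2

After reading 9 characters, A is in state p2.

p2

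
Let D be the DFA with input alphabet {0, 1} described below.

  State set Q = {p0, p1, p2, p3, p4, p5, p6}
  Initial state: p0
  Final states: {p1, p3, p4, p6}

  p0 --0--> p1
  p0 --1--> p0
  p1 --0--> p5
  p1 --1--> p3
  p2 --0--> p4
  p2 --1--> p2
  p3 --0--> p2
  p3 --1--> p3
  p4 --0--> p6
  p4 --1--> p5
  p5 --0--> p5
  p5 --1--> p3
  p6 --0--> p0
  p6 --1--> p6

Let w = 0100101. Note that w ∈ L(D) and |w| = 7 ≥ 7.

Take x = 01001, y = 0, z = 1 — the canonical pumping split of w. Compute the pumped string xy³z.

010010001

xy^3z = 01001·0·0·0·1 = 010010001.
Reading y = 0 takes D from p5 back to p5, so after x·y·y·y the machine is still in p5, and z then leads to the accepting state p3. Hence 010010001 ∈ L(D).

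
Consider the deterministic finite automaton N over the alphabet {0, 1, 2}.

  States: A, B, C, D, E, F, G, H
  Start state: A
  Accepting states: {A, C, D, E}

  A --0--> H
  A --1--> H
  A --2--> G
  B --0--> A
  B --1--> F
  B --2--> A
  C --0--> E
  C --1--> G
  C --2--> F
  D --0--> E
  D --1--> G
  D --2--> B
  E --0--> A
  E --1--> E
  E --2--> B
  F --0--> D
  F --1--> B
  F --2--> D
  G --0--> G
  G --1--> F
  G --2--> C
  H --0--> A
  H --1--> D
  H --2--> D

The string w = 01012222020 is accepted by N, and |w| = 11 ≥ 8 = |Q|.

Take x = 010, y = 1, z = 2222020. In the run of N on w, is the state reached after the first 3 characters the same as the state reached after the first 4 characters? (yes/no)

State sequence: A -0-> H -1-> D -0-> E -1-> E

After x (step 3): E. After xy (step 4): E.
They match, so y = 1 drives N around a cycle from E back to itself; pumping y any number of times keeps N in E before reading z, and xyⁱz ∈ L(N) for every i ≥ 0.

yes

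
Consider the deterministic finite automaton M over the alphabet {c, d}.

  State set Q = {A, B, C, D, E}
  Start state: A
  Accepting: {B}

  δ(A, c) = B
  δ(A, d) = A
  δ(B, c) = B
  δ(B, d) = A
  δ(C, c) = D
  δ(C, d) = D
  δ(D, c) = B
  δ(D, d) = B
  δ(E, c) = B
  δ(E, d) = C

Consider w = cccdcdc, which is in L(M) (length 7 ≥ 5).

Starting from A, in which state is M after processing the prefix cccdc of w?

B

Run of M on the first 5 characters of w = c c c d c:
  step 0: A  (start)
  step 1: B  (read c: A→B)
  step 2: B  (read c: B→B)
  step 3: B  (read c: B→B)
  step 4: A  (read d: B→A)
  step 5: B  (read c: A→B)

After reading 5 characters, M is in state B.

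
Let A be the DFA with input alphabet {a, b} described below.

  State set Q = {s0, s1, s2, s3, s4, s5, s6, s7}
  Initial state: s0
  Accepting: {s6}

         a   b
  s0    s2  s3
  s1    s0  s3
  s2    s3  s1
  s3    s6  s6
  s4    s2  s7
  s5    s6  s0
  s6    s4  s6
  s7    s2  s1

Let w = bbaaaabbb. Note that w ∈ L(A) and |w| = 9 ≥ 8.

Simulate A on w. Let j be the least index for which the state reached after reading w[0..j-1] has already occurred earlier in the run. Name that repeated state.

s3

State sequence: s0 -b-> s3 -b-> s6 -a-> s4 -a-> s2 -a-> s3 -a-> s6 -b-> s6 -b-> s6 -b-> s6
First repeat at step 5: s3 was already visited.

The earliest repeat is at step j = 5: A is in s3, which it already visited at step i = 1.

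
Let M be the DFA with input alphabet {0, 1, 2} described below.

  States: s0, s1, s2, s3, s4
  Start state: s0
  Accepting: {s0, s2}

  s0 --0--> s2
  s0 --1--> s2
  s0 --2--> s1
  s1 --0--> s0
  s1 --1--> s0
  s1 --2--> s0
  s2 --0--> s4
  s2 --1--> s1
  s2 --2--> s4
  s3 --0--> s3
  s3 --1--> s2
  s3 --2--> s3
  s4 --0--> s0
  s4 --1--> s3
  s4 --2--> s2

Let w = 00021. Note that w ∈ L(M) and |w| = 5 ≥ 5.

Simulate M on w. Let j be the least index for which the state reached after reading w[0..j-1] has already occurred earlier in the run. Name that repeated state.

s0

State sequence: s0 -0-> s2 -0-> s4 -0-> s0 -2-> s1 -1-> s0
First repeat at step 3: s0 was already visited.

The earliest repeat is at step j = 3: M is in s0, which it already visited at step i = 0.
Since M has 5 states, any run of length ≥ 5 visits 5+1 states, so by pigeonhole some state repeats within the first 5 steps — that repeat gives the pumpable loop.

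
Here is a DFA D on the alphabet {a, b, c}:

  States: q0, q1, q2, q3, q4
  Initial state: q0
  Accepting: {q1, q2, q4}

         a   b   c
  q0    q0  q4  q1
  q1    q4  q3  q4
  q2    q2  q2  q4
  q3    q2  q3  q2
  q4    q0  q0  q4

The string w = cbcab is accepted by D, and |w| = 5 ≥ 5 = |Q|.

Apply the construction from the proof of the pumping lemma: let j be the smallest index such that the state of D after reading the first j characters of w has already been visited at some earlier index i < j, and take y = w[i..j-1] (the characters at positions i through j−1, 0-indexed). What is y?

a

State sequence: q0 -c-> q1 -b-> q3 -c-> q2 -a-> q2 -b-> q2
First repeat at step 4: q2 was already visited.

So i = 3, j = 4, giving x = w[0:3] = cbc, y = w[3:4] = a, z = w[4:5] = b.
Check: |xy| = 4 ≤ 5 and |y| = 1 ≥ 1. Reading y takes D from q2 back to q2, so every xyⁱz is accepted.
The DFA has 5 states, so the proof of the pumping lemma guarantees a repeated state among the first 5+1 visited; the segment between the two visits is the pumpable y.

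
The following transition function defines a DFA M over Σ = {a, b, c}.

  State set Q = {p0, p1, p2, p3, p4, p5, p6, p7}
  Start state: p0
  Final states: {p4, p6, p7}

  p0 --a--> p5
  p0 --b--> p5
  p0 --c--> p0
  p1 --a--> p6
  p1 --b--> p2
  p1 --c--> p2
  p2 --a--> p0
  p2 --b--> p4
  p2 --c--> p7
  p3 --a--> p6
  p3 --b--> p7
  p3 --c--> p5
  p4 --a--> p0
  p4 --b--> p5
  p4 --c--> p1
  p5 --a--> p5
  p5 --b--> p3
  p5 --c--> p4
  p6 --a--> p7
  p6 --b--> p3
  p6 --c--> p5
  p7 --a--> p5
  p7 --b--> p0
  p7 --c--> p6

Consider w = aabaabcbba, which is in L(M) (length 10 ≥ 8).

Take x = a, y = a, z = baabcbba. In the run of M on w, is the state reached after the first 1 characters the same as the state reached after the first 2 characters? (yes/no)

yes

State sequence: p0 -a-> p5 -a-> p5

After x (step 1): p5. After xy (step 2): p5.
They match, so y = a drives M around a cycle from p5 back to itself; pumping y any number of times keeps M in p5 before reading z, and xyⁱz ∈ L(M) for every i ≥ 0.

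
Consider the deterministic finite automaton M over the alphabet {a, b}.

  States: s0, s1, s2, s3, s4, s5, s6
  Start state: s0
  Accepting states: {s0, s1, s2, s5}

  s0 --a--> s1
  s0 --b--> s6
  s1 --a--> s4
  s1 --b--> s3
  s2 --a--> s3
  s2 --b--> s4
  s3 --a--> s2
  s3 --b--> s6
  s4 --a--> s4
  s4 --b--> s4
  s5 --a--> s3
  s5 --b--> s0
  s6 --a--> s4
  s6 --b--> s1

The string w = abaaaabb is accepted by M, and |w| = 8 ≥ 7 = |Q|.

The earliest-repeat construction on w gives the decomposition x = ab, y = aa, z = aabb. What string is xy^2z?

abaaaaaabb

xy^2z = ab·aa·aa·aabb = abaaaaaabb.
Reading y = aa takes M from s3 back to s3, so after x·y·y the machine is still in s3, and z then leads to the accepting state s1. Hence abaaaaaabb ∈ L(M).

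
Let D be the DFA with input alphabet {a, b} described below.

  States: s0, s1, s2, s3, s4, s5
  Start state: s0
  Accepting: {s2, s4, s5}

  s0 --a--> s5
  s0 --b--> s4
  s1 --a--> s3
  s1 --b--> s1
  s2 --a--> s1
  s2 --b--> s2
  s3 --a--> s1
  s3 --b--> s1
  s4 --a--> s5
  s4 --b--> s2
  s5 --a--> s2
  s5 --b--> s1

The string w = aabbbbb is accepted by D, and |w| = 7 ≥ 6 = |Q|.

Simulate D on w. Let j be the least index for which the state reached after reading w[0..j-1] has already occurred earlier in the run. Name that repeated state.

s2

Run of D on w = a a b b b b b:
  step 0: s0  (start)
  step 1: s5  (read a: s0→s5)
  step 2: s2  (read a: s5→s2)
  step 3: s2  (read b: s2→s2)   ← first repeat (s2 seen earlier)
  step 4: s2  (read b: s2→s2)
  step 5: s2  (read b: s2→s2)
  step 6: s2  (read b: s2→s2)
  step 7: s2  (read b: s2→s2)

The earliest repeat is at step j = 3: D is in s2, which it already visited at step i = 2.
Pumping length from the standard proof: p = 6 (the number of states). The repeated state found above gives |xy| = j ≤ 6 and |y| = j − i ≥ 1.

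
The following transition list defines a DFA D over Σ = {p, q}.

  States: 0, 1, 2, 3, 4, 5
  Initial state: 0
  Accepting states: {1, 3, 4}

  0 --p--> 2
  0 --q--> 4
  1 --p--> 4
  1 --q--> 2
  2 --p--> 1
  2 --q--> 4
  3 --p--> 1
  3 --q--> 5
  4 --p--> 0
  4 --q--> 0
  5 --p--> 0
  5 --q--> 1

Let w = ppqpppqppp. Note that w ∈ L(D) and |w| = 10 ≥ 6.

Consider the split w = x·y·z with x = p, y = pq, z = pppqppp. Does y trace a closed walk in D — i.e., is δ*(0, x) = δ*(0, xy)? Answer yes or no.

State sequence: 0 -p-> 2 -p-> 1 -q-> 2

After x (step 1): 2. After xy (step 3): 2.
They match, so y = pq drives D around a cycle from 2 back to itself; pumping y any number of times keeps D in 2 before reading z, and xyⁱz ∈ L(D) for every i ≥ 0.

yes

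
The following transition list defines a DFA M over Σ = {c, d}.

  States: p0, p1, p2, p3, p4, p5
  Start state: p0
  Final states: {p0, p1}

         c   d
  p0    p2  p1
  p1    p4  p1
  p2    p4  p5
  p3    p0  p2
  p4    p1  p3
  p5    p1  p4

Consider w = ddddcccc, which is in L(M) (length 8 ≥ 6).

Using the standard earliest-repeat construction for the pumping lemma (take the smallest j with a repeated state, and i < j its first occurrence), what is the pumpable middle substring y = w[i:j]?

Run of M on w = d d d d c c c c:
  step 0: p0  (start)
  step 1: p1  (read d: p0→p1)
  step 2: p1  (read d: p1→p1)   ← first repeat (p1 seen earlier)
  step 3: p1  (read d: p1→p1)
  step 4: p1  (read d: p1→p1)
  step 5: p4  (read c: p1→p4)
  step 6: p1  (read c: p4→p1)
  step 7: p4  (read c: p1→p4)
  step 8: p1  (read c: p4→p1)

So i = 1, j = 2, giving x = w[0:1] = d, y = w[1:2] = d, z = w[2:8] = ddcccc.
Check: |xy| = 2 ≤ 6 and |y| = 1 ≥ 1. Reading y takes M from p1 back to p1, so every xyⁱz is accepted.
Since M has 6 states, any run of length ≥ 6 visits 6+1 states, so by pigeonhole some state repeats within the first 6 steps — that repeat gives the pumpable loop.

d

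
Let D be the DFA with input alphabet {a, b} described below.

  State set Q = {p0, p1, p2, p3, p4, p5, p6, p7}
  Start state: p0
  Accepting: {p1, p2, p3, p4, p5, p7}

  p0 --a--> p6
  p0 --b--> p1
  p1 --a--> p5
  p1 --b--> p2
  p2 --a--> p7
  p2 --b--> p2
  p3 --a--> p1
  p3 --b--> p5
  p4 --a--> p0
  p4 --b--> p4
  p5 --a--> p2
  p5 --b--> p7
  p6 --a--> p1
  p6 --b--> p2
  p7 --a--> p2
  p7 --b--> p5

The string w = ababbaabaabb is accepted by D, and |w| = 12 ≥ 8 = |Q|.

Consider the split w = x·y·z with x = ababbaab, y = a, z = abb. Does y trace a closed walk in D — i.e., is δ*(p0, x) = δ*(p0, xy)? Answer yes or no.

no

Run of D on the first 9 characters of w = a b a b b a a b a:
  step 0: p0  (start)
  step 1: p6  (read a: p0→p6)
  step 2: p2  (read b: p6→p2)
  step 3: p7  (read a: p2→p7)
  step 4: p5  (read b: p7→p5)
  step 5: p7  (read b: p5→p7)
  step 6: p2  (read a: p7→p2)
  step 7: p7  (read a: p2→p7)
  step 8: p5  (read b: p7→p5)
  step 9: p2  (read a: p5→p2)

After x (step 8): p5. After xy (step 9): p2.
They differ (p5 ≠ p2), so y is not a cycle from the state after x; this split is not the one the pumping-lemma construction produces, and pumping y need not keep the string in L(D).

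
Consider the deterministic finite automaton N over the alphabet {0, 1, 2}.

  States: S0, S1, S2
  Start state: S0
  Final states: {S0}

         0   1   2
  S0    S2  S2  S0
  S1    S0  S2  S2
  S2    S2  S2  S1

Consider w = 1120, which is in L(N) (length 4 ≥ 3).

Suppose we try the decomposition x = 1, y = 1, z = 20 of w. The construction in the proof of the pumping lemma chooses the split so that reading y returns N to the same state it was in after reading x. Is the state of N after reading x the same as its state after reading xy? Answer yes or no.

State sequence: S0 -1-> S2 -1-> S2

After x (step 1): S2. After xy (step 2): S2.
They match, so y = 1 drives N around a cycle from S2 back to itself; pumping y any number of times keeps N in S2 before reading z, and xyⁱz ∈ L(N) for every i ≥ 0.

yes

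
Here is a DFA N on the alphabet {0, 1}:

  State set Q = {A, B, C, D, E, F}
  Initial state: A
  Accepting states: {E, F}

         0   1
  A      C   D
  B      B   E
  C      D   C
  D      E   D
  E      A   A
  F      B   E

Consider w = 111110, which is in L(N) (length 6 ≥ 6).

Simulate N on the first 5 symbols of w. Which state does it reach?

State sequence: A -1-> D -1-> D -1-> D -1-> D -1-> D

After reading 5 characters, N is in state D.
(This kind of state-tracing is the core of the pumping-lemma construction: with 6 states, pigeonhole forces a repeat within the first 6 steps.)

D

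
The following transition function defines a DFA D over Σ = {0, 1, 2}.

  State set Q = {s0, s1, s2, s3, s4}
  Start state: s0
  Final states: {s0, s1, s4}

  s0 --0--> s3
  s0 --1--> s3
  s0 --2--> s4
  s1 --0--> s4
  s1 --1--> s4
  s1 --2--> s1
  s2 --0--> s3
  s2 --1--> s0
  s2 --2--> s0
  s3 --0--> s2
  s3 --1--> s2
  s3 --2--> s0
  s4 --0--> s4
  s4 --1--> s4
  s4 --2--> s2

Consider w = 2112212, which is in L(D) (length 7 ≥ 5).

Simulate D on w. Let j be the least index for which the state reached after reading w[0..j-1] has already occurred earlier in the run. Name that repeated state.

s4

Run of D on w = 2 1 1 2 2 1 2:
  step 0: s0  (start)
  step 1: s4  (read 2: s0→s4)
  step 2: s4  (read 1: s4→s4)   ← first repeat (s4 seen earlier)
  step 3: s4  (read 1: s4→s4)
  step 4: s2  (read 2: s4→s2)
  step 5: s0  (read 2: s2→s0)
  step 6: s3  (read 1: s0→s3)
  step 7: s0  (read 2: s3→s0)

The earliest repeat is at step j = 2: D is in s4, which it already visited at step i = 1.
The DFA has 5 states, so the proof of the pumping lemma guarantees a repeated state among the first 5+1 visited; the segment between the two visits is the pumpable y.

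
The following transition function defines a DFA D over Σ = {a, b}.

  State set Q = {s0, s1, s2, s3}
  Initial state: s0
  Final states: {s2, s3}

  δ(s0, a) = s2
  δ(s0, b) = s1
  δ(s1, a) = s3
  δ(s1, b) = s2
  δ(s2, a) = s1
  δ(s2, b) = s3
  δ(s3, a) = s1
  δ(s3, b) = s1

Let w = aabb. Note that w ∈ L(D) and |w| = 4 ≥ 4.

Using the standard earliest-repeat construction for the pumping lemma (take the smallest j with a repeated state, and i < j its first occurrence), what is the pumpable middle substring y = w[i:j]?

ab

State sequence: s0 -a-> s2 -a-> s1 -b-> s2 -b-> s3
First repeat at step 3: s2 was already visited.

So i = 1, j = 3, giving x = w[0:1] = a, y = w[1:3] = ab, z = w[3:4] = b.
Check: |xy| = 3 ≤ 4 and |y| = 2 ≥ 1. Reading y takes D from s2 back to s2, so every xyⁱz is accepted.
Since D has 4 states, any run of length ≥ 4 visits 4+1 states, so by pigeonhole some state repeats within the first 4 steps — that repeat gives the pumpable loop.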